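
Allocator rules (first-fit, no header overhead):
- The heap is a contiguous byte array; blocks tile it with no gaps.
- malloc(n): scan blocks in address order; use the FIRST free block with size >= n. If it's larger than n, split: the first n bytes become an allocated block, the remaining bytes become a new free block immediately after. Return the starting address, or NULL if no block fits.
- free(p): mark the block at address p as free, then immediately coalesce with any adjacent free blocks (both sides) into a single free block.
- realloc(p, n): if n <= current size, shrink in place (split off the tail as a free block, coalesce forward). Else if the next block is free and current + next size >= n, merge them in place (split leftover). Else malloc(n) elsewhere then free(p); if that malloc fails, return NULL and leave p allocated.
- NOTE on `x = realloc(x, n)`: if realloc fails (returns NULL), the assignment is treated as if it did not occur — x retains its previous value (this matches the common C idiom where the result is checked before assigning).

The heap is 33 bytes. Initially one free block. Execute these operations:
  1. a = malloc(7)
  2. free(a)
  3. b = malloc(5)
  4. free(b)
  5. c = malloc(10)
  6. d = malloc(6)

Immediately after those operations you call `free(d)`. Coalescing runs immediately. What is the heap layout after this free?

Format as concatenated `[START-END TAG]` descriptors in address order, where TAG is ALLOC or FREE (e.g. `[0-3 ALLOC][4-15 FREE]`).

Answer: [0-9 ALLOC][10-32 FREE]

Derivation:
Op 1: a = malloc(7) -> a = 0; heap: [0-6 ALLOC][7-32 FREE]
Op 2: free(a) -> (freed a); heap: [0-32 FREE]
Op 3: b = malloc(5) -> b = 0; heap: [0-4 ALLOC][5-32 FREE]
Op 4: free(b) -> (freed b); heap: [0-32 FREE]
Op 5: c = malloc(10) -> c = 0; heap: [0-9 ALLOC][10-32 FREE]
Op 6: d = malloc(6) -> d = 10; heap: [0-9 ALLOC][10-15 ALLOC][16-32 FREE]
free(d): d = 10 -> block [10-15 ALLOC]; mark free, coalesce with adjacent free neighbors -> [0-9 ALLOC][10-32 FREE]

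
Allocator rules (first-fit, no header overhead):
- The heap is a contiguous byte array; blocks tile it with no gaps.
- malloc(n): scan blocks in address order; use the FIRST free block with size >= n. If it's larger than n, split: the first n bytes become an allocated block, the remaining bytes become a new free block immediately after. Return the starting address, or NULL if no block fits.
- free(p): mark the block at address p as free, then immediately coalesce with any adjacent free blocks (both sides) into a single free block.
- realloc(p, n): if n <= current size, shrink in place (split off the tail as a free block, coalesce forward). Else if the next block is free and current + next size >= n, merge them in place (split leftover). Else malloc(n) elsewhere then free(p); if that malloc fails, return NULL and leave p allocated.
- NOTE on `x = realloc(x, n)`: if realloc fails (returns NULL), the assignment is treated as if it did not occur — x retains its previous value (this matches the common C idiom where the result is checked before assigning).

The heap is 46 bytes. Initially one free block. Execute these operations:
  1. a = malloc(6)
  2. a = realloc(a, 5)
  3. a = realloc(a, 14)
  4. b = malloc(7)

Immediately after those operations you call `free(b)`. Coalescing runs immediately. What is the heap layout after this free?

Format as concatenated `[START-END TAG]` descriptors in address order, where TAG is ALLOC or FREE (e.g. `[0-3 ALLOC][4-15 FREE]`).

Op 1: a = malloc(6) -> a = 0; heap: [0-5 ALLOC][6-45 FREE]
Op 2: a = realloc(a, 5) -> a = 0; heap: [0-4 ALLOC][5-45 FREE]
Op 3: a = realloc(a, 14) -> a = 0; heap: [0-13 ALLOC][14-45 FREE]
Op 4: b = malloc(7) -> b = 14; heap: [0-13 ALLOC][14-20 ALLOC][21-45 FREE]
free(b): b = 14 -> block [14-20 ALLOC]; mark free, coalesce with adjacent free neighbors -> [0-13 ALLOC][14-45 FREE]

Answer: [0-13 ALLOC][14-45 FREE]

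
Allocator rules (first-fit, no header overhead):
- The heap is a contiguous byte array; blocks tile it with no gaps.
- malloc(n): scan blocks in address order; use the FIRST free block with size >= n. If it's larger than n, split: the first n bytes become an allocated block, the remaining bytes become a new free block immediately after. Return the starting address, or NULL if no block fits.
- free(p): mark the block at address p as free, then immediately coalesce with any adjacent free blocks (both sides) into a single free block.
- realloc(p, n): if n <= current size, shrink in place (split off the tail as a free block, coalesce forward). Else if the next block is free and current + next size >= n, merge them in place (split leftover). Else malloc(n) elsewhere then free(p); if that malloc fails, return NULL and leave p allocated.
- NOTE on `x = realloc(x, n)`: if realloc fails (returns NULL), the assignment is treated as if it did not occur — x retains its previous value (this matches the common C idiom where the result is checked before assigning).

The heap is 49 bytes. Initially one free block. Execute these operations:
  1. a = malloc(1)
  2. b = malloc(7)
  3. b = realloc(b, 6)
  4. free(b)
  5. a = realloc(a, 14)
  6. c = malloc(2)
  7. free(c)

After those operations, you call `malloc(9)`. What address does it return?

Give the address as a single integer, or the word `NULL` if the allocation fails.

Answer: 14

Derivation:
Op 1: a = malloc(1) -> a = 0; heap: [0-0 ALLOC][1-48 FREE]
Op 2: b = malloc(7) -> b = 1; heap: [0-0 ALLOC][1-7 ALLOC][8-48 FREE]
Op 3: b = realloc(b, 6) -> b = 1; heap: [0-0 ALLOC][1-6 ALLOC][7-48 FREE]
Op 4: free(b) -> (freed b); heap: [0-0 ALLOC][1-48 FREE]
Op 5: a = realloc(a, 14) -> a = 0; heap: [0-13 ALLOC][14-48 FREE]
Op 6: c = malloc(2) -> c = 14; heap: [0-13 ALLOC][14-15 ALLOC][16-48 FREE]
Op 7: free(c) -> (freed c); heap: [0-13 ALLOC][14-48 FREE]
malloc(9): first-fit scan over [0-13 ALLOC][14-48 FREE] -> 14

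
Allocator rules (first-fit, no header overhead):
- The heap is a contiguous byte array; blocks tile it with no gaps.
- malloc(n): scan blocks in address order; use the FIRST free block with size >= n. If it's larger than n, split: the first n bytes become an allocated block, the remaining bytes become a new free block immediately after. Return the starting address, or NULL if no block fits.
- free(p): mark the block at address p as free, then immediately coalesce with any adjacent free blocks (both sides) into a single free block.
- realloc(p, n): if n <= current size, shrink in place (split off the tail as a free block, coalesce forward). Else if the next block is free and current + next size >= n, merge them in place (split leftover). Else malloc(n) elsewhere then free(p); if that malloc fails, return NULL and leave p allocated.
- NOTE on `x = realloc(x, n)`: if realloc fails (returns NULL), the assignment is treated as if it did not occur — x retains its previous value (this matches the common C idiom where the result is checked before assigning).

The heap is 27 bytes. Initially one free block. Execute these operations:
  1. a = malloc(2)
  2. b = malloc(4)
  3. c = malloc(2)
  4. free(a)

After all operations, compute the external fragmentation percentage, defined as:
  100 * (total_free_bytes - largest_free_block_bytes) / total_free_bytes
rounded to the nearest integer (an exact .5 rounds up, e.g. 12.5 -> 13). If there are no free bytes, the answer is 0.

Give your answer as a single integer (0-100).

Answer: 10

Derivation:
Op 1: a = malloc(2) -> a = 0; heap: [0-1 ALLOC][2-26 FREE]
Op 2: b = malloc(4) -> b = 2; heap: [0-1 ALLOC][2-5 ALLOC][6-26 FREE]
Op 3: c = malloc(2) -> c = 6; heap: [0-1 ALLOC][2-5 ALLOC][6-7 ALLOC][8-26 FREE]
Op 4: free(a) -> (freed a); heap: [0-1 FREE][2-5 ALLOC][6-7 ALLOC][8-26 FREE]
Free blocks: [2 19] total_free=21 largest=19 -> 100*(21-19)/21 = 200/21 ≈ 9.524 -> rounds to 10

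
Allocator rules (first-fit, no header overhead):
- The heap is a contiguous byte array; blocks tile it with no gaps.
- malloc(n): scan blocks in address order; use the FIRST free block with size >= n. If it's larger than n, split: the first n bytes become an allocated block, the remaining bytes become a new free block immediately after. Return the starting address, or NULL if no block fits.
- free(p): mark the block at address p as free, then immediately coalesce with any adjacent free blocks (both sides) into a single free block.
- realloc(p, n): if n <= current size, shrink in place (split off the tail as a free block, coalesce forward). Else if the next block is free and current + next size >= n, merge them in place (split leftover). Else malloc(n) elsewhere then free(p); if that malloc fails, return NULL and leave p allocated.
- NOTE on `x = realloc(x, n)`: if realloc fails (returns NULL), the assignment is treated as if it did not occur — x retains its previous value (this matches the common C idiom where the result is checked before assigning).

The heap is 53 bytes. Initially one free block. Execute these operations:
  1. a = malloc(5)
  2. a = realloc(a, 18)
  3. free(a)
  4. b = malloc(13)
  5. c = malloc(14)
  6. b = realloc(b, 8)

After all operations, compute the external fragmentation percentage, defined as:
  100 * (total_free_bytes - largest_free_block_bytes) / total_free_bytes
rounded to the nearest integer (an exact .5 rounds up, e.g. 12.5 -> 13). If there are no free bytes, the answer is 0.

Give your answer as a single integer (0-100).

Answer: 16

Derivation:
Op 1: a = malloc(5) -> a = 0; heap: [0-4 ALLOC][5-52 FREE]
Op 2: a = realloc(a, 18) -> a = 0; heap: [0-17 ALLOC][18-52 FREE]
Op 3: free(a) -> (freed a); heap: [0-52 FREE]
Op 4: b = malloc(13) -> b = 0; heap: [0-12 ALLOC][13-52 FREE]
Op 5: c = malloc(14) -> c = 13; heap: [0-12 ALLOC][13-26 ALLOC][27-52 FREE]
Op 6: b = realloc(b, 8) -> b = 0; heap: [0-7 ALLOC][8-12 FREE][13-26 ALLOC][27-52 FREE]
Free blocks: [5 26] total_free=31 largest=26 -> 100*(31-26)/31 = 500/31 ≈ 16.129 -> rounds to 16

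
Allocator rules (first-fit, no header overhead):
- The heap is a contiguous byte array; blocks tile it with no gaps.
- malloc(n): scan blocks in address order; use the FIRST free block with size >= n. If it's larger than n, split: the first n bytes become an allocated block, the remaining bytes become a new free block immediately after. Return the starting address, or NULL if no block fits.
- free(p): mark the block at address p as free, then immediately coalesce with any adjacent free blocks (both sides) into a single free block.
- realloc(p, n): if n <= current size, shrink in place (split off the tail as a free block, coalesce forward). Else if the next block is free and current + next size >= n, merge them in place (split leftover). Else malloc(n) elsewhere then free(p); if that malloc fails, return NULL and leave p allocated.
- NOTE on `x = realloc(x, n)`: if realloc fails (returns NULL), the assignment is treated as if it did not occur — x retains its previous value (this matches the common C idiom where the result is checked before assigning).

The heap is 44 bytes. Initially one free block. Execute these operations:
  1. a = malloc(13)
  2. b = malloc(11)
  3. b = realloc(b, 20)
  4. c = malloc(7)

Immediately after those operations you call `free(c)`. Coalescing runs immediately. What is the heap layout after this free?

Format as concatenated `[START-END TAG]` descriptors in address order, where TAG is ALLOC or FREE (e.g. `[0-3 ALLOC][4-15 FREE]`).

Op 1: a = malloc(13) -> a = 0; heap: [0-12 ALLOC][13-43 FREE]
Op 2: b = malloc(11) -> b = 13; heap: [0-12 ALLOC][13-23 ALLOC][24-43 FREE]
Op 3: b = realloc(b, 20) -> b = 13; heap: [0-12 ALLOC][13-32 ALLOC][33-43 FREE]
Op 4: c = malloc(7) -> c = 33; heap: [0-12 ALLOC][13-32 ALLOC][33-39 ALLOC][40-43 FREE]
free(c): c = 33 -> block [33-39 ALLOC]; mark free, coalesce with adjacent free neighbors -> [0-12 ALLOC][13-32 ALLOC][33-43 FREE]

Answer: [0-12 ALLOC][13-32 ALLOC][33-43 FREE]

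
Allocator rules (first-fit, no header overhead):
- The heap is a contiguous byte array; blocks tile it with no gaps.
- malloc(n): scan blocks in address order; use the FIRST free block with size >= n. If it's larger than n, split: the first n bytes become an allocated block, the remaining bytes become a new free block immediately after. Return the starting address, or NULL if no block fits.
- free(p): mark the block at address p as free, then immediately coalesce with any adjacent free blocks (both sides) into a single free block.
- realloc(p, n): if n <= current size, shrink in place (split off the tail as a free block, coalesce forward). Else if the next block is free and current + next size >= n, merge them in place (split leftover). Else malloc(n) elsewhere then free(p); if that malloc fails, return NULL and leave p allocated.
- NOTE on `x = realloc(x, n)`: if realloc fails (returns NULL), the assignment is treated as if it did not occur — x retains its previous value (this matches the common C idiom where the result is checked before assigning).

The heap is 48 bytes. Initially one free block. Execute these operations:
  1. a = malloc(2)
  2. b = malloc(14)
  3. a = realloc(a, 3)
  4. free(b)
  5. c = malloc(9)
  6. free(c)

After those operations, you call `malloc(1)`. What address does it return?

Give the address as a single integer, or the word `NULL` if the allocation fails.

Answer: 0

Derivation:
Op 1: a = malloc(2) -> a = 0; heap: [0-1 ALLOC][2-47 FREE]
Op 2: b = malloc(14) -> b = 2; heap: [0-1 ALLOC][2-15 ALLOC][16-47 FREE]
Op 3: a = realloc(a, 3) -> a = 16; heap: [0-1 FREE][2-15 ALLOC][16-18 ALLOC][19-47 FREE]
Op 4: free(b) -> (freed b); heap: [0-15 FREE][16-18 ALLOC][19-47 FREE]
Op 5: c = malloc(9) -> c = 0; heap: [0-8 ALLOC][9-15 FREE][16-18 ALLOC][19-47 FREE]
Op 6: free(c) -> (freed c); heap: [0-15 FREE][16-18 ALLOC][19-47 FREE]
malloc(1): first-fit scan over [0-15 FREE][16-18 ALLOC][19-47 FREE] -> 0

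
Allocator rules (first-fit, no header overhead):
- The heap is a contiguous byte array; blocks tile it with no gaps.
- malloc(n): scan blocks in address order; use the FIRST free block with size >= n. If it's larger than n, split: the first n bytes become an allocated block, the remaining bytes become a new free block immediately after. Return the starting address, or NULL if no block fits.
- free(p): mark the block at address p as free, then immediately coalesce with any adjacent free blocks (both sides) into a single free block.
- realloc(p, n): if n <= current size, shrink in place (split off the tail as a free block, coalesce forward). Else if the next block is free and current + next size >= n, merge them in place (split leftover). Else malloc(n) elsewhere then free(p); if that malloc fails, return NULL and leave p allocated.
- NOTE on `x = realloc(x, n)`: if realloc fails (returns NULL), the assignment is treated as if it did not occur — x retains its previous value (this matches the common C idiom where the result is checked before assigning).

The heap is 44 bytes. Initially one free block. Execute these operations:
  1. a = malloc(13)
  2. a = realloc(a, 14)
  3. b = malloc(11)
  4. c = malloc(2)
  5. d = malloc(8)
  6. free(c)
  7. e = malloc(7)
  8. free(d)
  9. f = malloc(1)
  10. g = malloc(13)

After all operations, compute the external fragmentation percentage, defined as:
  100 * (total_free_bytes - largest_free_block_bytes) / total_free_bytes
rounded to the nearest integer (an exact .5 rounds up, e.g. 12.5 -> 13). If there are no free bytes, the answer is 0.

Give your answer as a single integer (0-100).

Answer: 18

Derivation:
Op 1: a = malloc(13) -> a = 0; heap: [0-12 ALLOC][13-43 FREE]
Op 2: a = realloc(a, 14) -> a = 0; heap: [0-13 ALLOC][14-43 FREE]
Op 3: b = malloc(11) -> b = 14; heap: [0-13 ALLOC][14-24 ALLOC][25-43 FREE]
Op 4: c = malloc(2) -> c = 25; heap: [0-13 ALLOC][14-24 ALLOC][25-26 ALLOC][27-43 FREE]
Op 5: d = malloc(8) -> d = 27; heap: [0-13 ALLOC][14-24 ALLOC][25-26 ALLOC][27-34 ALLOC][35-43 FREE]
Op 6: free(c) -> (freed c); heap: [0-13 ALLOC][14-24 ALLOC][25-26 FREE][27-34 ALLOC][35-43 FREE]
Op 7: e = malloc(7) -> e = 35; heap: [0-13 ALLOC][14-24 ALLOC][25-26 FREE][27-34 ALLOC][35-41 ALLOC][42-43 FREE]
Op 8: free(d) -> (freed d); heap: [0-13 ALLOC][14-24 ALLOC][25-34 FREE][35-41 ALLOC][42-43 FREE]
Op 9: f = malloc(1) -> f = 25; heap: [0-13 ALLOC][14-24 ALLOC][25-25 ALLOC][26-34 FREE][35-41 ALLOC][42-43 FREE]
Op 10: g = malloc(13) -> g = NULL; heap: [0-13 ALLOC][14-24 ALLOC][25-25 ALLOC][26-34 FREE][35-41 ALLOC][42-43 FREE]
Free blocks: [9 2] total_free=11 largest=9 -> 100*(11-9)/11 = 200/11 ≈ 18.182 -> rounds to 18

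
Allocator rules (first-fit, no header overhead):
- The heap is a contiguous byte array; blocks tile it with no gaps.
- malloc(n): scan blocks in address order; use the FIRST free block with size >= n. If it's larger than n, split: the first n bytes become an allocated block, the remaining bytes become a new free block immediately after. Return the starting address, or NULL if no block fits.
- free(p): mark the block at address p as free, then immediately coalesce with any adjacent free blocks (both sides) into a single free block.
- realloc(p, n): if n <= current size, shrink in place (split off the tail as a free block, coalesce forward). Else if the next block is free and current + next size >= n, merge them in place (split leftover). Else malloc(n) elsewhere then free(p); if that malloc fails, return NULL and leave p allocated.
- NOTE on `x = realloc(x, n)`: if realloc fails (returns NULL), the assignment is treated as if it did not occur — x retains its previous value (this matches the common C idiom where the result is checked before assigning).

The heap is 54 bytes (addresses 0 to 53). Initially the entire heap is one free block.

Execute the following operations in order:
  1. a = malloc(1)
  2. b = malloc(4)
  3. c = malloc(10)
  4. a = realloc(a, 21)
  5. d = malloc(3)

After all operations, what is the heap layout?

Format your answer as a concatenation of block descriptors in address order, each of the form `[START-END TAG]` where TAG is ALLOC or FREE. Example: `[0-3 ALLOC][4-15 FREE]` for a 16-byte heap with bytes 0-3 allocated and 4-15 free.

Answer: [0-0 FREE][1-4 ALLOC][5-14 ALLOC][15-35 ALLOC][36-38 ALLOC][39-53 FREE]

Derivation:
Op 1: a = malloc(1) -> a = 0; heap: [0-0 ALLOC][1-53 FREE]
Op 2: b = malloc(4) -> b = 1; heap: [0-0 ALLOC][1-4 ALLOC][5-53 FREE]
Op 3: c = malloc(10) -> c = 5; heap: [0-0 ALLOC][1-4 ALLOC][5-14 ALLOC][15-53 FREE]
Op 4: a = realloc(a, 21) -> a = 15; heap: [0-0 FREE][1-4 ALLOC][5-14 ALLOC][15-35 ALLOC][36-53 FREE]
Op 5: d = malloc(3) -> d = 36; heap: [0-0 FREE][1-4 ALLOC][5-14 ALLOC][15-35 ALLOC][36-38 ALLOC][39-53 FREE]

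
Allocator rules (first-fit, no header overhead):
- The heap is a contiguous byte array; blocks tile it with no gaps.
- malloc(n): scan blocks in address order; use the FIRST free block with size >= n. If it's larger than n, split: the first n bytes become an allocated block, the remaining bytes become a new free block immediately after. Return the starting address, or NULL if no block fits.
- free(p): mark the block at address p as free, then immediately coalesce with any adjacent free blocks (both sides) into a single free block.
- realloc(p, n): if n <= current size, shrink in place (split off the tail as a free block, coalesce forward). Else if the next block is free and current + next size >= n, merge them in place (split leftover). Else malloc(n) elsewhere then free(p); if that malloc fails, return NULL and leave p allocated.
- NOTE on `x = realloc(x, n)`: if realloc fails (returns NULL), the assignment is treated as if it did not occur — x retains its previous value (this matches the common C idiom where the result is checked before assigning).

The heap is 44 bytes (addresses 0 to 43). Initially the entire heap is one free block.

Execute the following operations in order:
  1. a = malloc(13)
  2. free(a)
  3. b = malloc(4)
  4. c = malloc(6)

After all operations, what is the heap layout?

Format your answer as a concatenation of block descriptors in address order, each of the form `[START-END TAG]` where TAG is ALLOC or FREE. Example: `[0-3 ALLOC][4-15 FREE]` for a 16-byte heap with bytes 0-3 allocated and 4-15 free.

Op 1: a = malloc(13) -> a = 0; heap: [0-12 ALLOC][13-43 FREE]
Op 2: free(a) -> (freed a); heap: [0-43 FREE]
Op 3: b = malloc(4) -> b = 0; heap: [0-3 ALLOC][4-43 FREE]
Op 4: c = malloc(6) -> c = 4; heap: [0-3 ALLOC][4-9 ALLOC][10-43 FREE]

Answer: [0-3 ALLOC][4-9 ALLOC][10-43 FREE]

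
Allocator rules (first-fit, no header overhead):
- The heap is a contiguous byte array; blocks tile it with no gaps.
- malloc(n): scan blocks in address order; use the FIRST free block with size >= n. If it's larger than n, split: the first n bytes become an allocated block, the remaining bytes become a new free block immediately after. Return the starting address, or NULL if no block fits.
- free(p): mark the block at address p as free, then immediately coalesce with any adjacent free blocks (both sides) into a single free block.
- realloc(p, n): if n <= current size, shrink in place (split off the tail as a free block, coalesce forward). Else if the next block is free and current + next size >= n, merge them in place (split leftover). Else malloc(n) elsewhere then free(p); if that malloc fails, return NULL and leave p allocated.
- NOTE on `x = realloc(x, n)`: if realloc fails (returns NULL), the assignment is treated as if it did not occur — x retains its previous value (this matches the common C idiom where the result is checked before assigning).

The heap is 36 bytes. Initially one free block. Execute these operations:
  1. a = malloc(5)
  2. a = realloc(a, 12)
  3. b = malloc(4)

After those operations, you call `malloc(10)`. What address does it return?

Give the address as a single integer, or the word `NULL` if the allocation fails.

Answer: 16

Derivation:
Op 1: a = malloc(5) -> a = 0; heap: [0-4 ALLOC][5-35 FREE]
Op 2: a = realloc(a, 12) -> a = 0; heap: [0-11 ALLOC][12-35 FREE]
Op 3: b = malloc(4) -> b = 12; heap: [0-11 ALLOC][12-15 ALLOC][16-35 FREE]
malloc(10): first-fit scan over [0-11 ALLOC][12-15 ALLOC][16-35 FREE] -> 16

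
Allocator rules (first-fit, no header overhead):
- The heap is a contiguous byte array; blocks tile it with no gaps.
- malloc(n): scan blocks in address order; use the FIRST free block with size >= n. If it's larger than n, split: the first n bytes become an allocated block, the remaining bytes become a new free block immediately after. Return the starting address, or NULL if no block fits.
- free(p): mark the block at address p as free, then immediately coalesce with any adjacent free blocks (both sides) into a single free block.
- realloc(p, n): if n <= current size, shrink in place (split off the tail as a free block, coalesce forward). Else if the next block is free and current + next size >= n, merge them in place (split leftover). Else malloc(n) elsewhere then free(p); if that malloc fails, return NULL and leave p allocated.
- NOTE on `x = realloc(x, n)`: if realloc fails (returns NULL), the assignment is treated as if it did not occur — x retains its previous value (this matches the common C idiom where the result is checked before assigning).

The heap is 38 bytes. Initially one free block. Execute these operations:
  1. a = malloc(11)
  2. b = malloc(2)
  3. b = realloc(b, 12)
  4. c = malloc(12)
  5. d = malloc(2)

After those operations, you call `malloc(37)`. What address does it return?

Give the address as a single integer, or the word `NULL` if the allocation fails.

Op 1: a = malloc(11) -> a = 0; heap: [0-10 ALLOC][11-37 FREE]
Op 2: b = malloc(2) -> b = 11; heap: [0-10 ALLOC][11-12 ALLOC][13-37 FREE]
Op 3: b = realloc(b, 12) -> b = 11; heap: [0-10 ALLOC][11-22 ALLOC][23-37 FREE]
Op 4: c = malloc(12) -> c = 23; heap: [0-10 ALLOC][11-22 ALLOC][23-34 ALLOC][35-37 FREE]
Op 5: d = malloc(2) -> d = 35; heap: [0-10 ALLOC][11-22 ALLOC][23-34 ALLOC][35-36 ALLOC][37-37 FREE]
malloc(37): first-fit scan over [0-10 ALLOC][11-22 ALLOC][23-34 ALLOC][35-36 ALLOC][37-37 FREE] -> NULL

Answer: NULL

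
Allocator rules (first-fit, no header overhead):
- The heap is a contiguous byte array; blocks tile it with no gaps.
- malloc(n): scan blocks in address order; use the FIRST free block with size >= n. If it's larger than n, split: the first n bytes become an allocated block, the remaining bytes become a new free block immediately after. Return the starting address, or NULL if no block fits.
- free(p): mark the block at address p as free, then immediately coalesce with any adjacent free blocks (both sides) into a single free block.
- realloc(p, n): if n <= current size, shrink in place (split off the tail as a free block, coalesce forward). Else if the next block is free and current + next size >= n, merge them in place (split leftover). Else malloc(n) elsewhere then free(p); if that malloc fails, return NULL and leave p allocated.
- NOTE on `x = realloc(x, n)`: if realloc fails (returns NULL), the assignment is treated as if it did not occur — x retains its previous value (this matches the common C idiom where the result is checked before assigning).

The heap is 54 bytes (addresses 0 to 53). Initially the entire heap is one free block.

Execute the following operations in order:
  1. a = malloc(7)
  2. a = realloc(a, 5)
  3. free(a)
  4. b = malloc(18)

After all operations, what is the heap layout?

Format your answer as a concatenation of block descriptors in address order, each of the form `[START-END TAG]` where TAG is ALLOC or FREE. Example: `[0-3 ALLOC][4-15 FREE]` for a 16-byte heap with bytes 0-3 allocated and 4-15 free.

Op 1: a = malloc(7) -> a = 0; heap: [0-6 ALLOC][7-53 FREE]
Op 2: a = realloc(a, 5) -> a = 0; heap: [0-4 ALLOC][5-53 FREE]
Op 3: free(a) -> (freed a); heap: [0-53 FREE]
Op 4: b = malloc(18) -> b = 0; heap: [0-17 ALLOC][18-53 FREE]

Answer: [0-17 ALLOC][18-53 FREE]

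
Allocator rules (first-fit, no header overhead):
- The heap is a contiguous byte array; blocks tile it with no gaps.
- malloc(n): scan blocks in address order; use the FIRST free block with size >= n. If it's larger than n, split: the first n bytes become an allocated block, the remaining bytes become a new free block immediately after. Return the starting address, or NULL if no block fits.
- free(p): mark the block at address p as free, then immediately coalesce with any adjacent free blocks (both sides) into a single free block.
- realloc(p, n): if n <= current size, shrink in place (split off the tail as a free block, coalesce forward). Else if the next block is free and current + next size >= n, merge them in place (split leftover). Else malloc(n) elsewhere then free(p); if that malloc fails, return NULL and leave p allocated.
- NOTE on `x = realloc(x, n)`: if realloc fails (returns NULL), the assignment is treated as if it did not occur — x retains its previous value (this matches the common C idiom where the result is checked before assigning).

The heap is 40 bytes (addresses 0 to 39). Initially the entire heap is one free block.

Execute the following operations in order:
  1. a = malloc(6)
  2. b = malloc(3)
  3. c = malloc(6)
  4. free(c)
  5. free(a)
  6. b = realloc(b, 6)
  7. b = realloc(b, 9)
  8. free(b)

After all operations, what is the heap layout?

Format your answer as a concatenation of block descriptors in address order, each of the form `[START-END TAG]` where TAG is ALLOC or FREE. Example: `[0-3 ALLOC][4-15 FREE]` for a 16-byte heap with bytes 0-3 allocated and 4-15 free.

Answer: [0-39 FREE]

Derivation:
Op 1: a = malloc(6) -> a = 0; heap: [0-5 ALLOC][6-39 FREE]
Op 2: b = malloc(3) -> b = 6; heap: [0-5 ALLOC][6-8 ALLOC][9-39 FREE]
Op 3: c = malloc(6) -> c = 9; heap: [0-5 ALLOC][6-8 ALLOC][9-14 ALLOC][15-39 FREE]
Op 4: free(c) -> (freed c); heap: [0-5 ALLOC][6-8 ALLOC][9-39 FREE]
Op 5: free(a) -> (freed a); heap: [0-5 FREE][6-8 ALLOC][9-39 FREE]
Op 6: b = realloc(b, 6) -> b = 6; heap: [0-5 FREE][6-11 ALLOC][12-39 FREE]
Op 7: b = realloc(b, 9) -> b = 6; heap: [0-5 FREE][6-14 ALLOC][15-39 FREE]
Op 8: free(b) -> (freed b); heap: [0-39 FREE]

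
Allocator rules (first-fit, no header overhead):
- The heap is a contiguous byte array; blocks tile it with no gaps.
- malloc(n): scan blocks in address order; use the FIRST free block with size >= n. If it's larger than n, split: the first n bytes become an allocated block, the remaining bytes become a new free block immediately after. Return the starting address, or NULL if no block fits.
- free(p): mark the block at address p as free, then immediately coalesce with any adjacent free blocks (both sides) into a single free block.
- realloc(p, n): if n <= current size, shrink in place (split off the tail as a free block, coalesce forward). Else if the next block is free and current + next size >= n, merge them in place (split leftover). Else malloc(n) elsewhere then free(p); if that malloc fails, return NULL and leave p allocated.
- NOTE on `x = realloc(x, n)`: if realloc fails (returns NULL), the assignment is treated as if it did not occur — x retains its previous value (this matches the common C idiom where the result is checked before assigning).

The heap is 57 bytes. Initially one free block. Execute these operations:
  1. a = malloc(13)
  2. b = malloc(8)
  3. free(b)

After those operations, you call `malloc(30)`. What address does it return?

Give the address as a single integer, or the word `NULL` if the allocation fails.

Answer: 13

Derivation:
Op 1: a = malloc(13) -> a = 0; heap: [0-12 ALLOC][13-56 FREE]
Op 2: b = malloc(8) -> b = 13; heap: [0-12 ALLOC][13-20 ALLOC][21-56 FREE]
Op 3: free(b) -> (freed b); heap: [0-12 ALLOC][13-56 FREE]
malloc(30): first-fit scan over [0-12 ALLOC][13-56 FREE] -> 13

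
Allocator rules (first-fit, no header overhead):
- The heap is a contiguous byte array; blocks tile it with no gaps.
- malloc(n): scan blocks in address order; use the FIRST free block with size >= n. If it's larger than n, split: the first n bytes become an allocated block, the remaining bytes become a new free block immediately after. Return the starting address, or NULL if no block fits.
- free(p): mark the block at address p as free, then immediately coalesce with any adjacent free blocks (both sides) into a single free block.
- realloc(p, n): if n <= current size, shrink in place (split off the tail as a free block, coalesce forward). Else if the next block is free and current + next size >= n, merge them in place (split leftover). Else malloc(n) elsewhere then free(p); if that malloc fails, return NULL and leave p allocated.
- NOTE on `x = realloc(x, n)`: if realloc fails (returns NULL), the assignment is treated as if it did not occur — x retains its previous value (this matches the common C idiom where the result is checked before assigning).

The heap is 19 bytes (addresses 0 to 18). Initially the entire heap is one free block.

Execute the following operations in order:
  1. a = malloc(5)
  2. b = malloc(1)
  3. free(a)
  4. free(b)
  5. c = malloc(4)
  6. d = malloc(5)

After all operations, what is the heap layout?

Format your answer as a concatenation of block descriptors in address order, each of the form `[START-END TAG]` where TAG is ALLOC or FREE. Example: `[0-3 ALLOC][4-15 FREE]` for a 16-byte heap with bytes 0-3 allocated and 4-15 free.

Answer: [0-3 ALLOC][4-8 ALLOC][9-18 FREE]

Derivation:
Op 1: a = malloc(5) -> a = 0; heap: [0-4 ALLOC][5-18 FREE]
Op 2: b = malloc(1) -> b = 5; heap: [0-4 ALLOC][5-5 ALLOC][6-18 FREE]
Op 3: free(a) -> (freed a); heap: [0-4 FREE][5-5 ALLOC][6-18 FREE]
Op 4: free(b) -> (freed b); heap: [0-18 FREE]
Op 5: c = malloc(4) -> c = 0; heap: [0-3 ALLOC][4-18 FREE]
Op 6: d = malloc(5) -> d = 4; heap: [0-3 ALLOC][4-8 ALLOC][9-18 FREE]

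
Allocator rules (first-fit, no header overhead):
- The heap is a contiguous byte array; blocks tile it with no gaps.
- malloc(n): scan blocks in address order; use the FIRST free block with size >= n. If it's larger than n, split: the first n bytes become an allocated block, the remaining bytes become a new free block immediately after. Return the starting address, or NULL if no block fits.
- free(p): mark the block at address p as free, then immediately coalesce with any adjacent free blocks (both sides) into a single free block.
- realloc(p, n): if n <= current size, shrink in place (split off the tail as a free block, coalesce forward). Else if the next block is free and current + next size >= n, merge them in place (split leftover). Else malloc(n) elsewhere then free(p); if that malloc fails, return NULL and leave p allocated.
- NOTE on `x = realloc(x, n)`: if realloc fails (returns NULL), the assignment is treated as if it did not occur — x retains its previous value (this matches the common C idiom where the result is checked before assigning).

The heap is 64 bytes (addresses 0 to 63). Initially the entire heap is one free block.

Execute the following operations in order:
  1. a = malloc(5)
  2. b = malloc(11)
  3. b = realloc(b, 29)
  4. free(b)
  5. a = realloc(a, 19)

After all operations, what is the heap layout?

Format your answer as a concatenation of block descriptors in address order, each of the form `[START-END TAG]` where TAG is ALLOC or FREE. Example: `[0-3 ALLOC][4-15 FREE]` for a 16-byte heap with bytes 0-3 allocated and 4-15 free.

Op 1: a = malloc(5) -> a = 0; heap: [0-4 ALLOC][5-63 FREE]
Op 2: b = malloc(11) -> b = 5; heap: [0-4 ALLOC][5-15 ALLOC][16-63 FREE]
Op 3: b = realloc(b, 29) -> b = 5; heap: [0-4 ALLOC][5-33 ALLOC][34-63 FREE]
Op 4: free(b) -> (freed b); heap: [0-4 ALLOC][5-63 FREE]
Op 5: a = realloc(a, 19) -> a = 0; heap: [0-18 ALLOC][19-63 FREE]

Answer: [0-18 ALLOC][19-63 FREE]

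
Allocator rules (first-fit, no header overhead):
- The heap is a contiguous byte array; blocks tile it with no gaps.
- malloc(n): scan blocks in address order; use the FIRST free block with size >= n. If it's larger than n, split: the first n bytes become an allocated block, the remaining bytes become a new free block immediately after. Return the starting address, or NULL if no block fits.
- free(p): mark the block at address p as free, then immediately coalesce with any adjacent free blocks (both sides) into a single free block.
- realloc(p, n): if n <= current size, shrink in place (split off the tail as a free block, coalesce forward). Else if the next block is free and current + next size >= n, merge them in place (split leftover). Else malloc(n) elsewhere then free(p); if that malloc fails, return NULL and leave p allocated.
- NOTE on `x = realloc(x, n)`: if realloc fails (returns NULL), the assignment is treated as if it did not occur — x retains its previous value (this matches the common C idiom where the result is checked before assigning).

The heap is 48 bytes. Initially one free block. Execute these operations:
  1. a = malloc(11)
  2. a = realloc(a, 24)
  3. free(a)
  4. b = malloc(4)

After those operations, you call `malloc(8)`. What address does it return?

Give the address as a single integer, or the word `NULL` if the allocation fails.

Op 1: a = malloc(11) -> a = 0; heap: [0-10 ALLOC][11-47 FREE]
Op 2: a = realloc(a, 24) -> a = 0; heap: [0-23 ALLOC][24-47 FREE]
Op 3: free(a) -> (freed a); heap: [0-47 FREE]
Op 4: b = malloc(4) -> b = 0; heap: [0-3 ALLOC][4-47 FREE]
malloc(8): first-fit scan over [0-3 ALLOC][4-47 FREE] -> 4

Answer: 4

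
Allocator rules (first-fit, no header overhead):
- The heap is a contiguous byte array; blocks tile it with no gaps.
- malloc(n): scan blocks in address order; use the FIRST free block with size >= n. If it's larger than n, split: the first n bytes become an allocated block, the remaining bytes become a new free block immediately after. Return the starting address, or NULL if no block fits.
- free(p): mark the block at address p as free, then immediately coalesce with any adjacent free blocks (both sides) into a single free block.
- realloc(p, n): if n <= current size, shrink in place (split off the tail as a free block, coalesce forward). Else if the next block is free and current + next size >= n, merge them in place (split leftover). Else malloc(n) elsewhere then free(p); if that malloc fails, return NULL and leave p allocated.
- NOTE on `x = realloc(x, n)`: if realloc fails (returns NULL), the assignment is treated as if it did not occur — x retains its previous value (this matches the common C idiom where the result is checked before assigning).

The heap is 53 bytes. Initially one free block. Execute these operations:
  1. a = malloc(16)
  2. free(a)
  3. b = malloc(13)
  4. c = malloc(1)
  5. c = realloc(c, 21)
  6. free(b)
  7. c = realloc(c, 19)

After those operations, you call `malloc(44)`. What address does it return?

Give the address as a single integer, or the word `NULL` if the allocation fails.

Op 1: a = malloc(16) -> a = 0; heap: [0-15 ALLOC][16-52 FREE]
Op 2: free(a) -> (freed a); heap: [0-52 FREE]
Op 3: b = malloc(13) -> b = 0; heap: [0-12 ALLOC][13-52 FREE]
Op 4: c = malloc(1) -> c = 13; heap: [0-12 ALLOC][13-13 ALLOC][14-52 FREE]
Op 5: c = realloc(c, 21) -> c = 13; heap: [0-12 ALLOC][13-33 ALLOC][34-52 FREE]
Op 6: free(b) -> (freed b); heap: [0-12 FREE][13-33 ALLOC][34-52 FREE]
Op 7: c = realloc(c, 19) -> c = 13; heap: [0-12 FREE][13-31 ALLOC][32-52 FREE]
malloc(44): first-fit scan over [0-12 FREE][13-31 ALLOC][32-52 FREE] -> NULL

Answer: NULL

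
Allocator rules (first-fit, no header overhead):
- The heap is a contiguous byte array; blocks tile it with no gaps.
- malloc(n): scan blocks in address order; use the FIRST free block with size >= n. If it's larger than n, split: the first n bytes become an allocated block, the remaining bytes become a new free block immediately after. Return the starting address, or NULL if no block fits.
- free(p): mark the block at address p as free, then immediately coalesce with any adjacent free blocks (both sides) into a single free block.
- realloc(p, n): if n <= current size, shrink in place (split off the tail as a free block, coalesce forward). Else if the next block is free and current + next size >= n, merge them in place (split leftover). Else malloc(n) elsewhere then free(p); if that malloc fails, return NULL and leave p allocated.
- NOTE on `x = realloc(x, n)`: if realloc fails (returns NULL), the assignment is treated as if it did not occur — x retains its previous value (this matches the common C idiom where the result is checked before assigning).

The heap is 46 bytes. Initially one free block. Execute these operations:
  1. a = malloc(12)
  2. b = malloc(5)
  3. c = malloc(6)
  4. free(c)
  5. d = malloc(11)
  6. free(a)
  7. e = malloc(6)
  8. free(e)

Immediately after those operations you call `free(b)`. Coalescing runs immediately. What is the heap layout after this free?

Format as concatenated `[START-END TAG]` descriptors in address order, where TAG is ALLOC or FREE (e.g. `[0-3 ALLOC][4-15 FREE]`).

Answer: [0-16 FREE][17-27 ALLOC][28-45 FREE]

Derivation:
Op 1: a = malloc(12) -> a = 0; heap: [0-11 ALLOC][12-45 FREE]
Op 2: b = malloc(5) -> b = 12; heap: [0-11 ALLOC][12-16 ALLOC][17-45 FREE]
Op 3: c = malloc(6) -> c = 17; heap: [0-11 ALLOC][12-16 ALLOC][17-22 ALLOC][23-45 FREE]
Op 4: free(c) -> (freed c); heap: [0-11 ALLOC][12-16 ALLOC][17-45 FREE]
Op 5: d = malloc(11) -> d = 17; heap: [0-11 ALLOC][12-16 ALLOC][17-27 ALLOC][28-45 FREE]
Op 6: free(a) -> (freed a); heap: [0-11 FREE][12-16 ALLOC][17-27 ALLOC][28-45 FREE]
Op 7: e = malloc(6) -> e = 0; heap: [0-5 ALLOC][6-11 FREE][12-16 ALLOC][17-27 ALLOC][28-45 FREE]
Op 8: free(e) -> (freed e); heap: [0-11 FREE][12-16 ALLOC][17-27 ALLOC][28-45 FREE]
free(b): b = 12 -> block [12-16 ALLOC]; mark free, coalesce with adjacent free neighbors -> [0-16 FREE][17-27 ALLOC][28-45 FREE]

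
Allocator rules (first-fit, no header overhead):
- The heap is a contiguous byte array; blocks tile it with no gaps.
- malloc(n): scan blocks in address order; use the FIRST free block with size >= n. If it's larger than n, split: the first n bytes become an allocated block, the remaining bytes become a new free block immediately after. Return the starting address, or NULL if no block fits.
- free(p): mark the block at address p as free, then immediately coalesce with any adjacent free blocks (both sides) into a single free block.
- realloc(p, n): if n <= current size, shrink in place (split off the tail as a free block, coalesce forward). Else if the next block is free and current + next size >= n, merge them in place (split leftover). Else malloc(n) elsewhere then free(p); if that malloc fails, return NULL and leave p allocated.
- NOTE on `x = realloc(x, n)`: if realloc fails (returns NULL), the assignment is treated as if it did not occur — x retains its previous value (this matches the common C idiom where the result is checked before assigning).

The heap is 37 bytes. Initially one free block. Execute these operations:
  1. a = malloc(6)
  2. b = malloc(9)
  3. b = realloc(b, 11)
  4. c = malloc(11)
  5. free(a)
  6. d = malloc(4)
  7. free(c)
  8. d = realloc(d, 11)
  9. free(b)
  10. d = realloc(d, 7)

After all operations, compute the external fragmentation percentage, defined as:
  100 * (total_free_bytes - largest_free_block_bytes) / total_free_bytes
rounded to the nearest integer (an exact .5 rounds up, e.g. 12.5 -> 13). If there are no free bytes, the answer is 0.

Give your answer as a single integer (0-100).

Answer: 43

Derivation:
Op 1: a = malloc(6) -> a = 0; heap: [0-5 ALLOC][6-36 FREE]
Op 2: b = malloc(9) -> b = 6; heap: [0-5 ALLOC][6-14 ALLOC][15-36 FREE]
Op 3: b = realloc(b, 11) -> b = 6; heap: [0-5 ALLOC][6-16 ALLOC][17-36 FREE]
Op 4: c = malloc(11) -> c = 17; heap: [0-5 ALLOC][6-16 ALLOC][17-27 ALLOC][28-36 FREE]
Op 5: free(a) -> (freed a); heap: [0-5 FREE][6-16 ALLOC][17-27 ALLOC][28-36 FREE]
Op 6: d = malloc(4) -> d = 0; heap: [0-3 ALLOC][4-5 FREE][6-16 ALLOC][17-27 ALLOC][28-36 FREE]
Op 7: free(c) -> (freed c); heap: [0-3 ALLOC][4-5 FREE][6-16 ALLOC][17-36 FREE]
Op 8: d = realloc(d, 11) -> d = 17; heap: [0-5 FREE][6-16 ALLOC][17-27 ALLOC][28-36 FREE]
Op 9: free(b) -> (freed b); heap: [0-16 FREE][17-27 ALLOC][28-36 FREE]
Op 10: d = realloc(d, 7) -> d = 17; heap: [0-16 FREE][17-23 ALLOC][24-36 FREE]
Free blocks: [17 13] total_free=30 largest=17 -> 100*(30-17)/30 = 1300/30 ≈ 43.333 -> rounds to 43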